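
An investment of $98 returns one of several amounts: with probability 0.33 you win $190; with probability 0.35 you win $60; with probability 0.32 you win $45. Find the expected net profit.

E[payout] = 190·0.33 + 60·0.35 + 45·0.32
 = 62.7 + 21 + 14.4
 = 98.1
Net = 98.1 - 98 = 0.1

0.1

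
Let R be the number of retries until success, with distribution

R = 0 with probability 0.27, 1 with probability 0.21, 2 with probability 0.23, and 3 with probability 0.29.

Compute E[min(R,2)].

E[min(R,2)] = Σ min(r,2)·P(R=r)
 = 0·0.27 + 1·0.21 + 2·0.23 + 2·0.29
 = 0 + 0.21 + 0.46 + 0.58
 = 1.25

1.25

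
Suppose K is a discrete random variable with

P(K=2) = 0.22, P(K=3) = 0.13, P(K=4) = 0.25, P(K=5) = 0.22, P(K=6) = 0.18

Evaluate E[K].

4.01

E[K] = Σ k·P(K=k)
 = 2·0.22 + 3·0.13 + 4·0.25 + 5·0.22 + 6·0.18
 = 0.44 + 0.39 + 1 + 1.1 + 1.08
 = 4.01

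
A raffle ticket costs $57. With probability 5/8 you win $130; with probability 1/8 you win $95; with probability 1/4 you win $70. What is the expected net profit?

53.625

E[payout] = 130·5/8 + 95·1/8 + 70·1/4
 = 325/4 + 95/8 + 35/2
 = 885/8
Net = 885/8 - 57 = 429/8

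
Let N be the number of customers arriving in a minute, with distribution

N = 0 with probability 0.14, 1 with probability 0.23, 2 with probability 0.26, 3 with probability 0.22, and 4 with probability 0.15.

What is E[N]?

2.01

E[N] = Σ n·P(N=n)
 = 0·0.14 + 1·0.23 + 2·0.26 + 3·0.22 + 4·0.15
 = 0 + 0.23 + 0.52 + 0.66 + 0.6
 = 2.01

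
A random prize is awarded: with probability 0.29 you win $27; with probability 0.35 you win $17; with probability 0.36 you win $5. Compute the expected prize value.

E[payout] = 27·0.29 + 17·0.35 + 5·0.36
 = 7.83 + 5.95 + 1.8
 = 15.58

15.58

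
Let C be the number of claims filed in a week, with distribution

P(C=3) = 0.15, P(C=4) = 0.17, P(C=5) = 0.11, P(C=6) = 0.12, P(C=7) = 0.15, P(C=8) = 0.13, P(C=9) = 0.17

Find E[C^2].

E[C^2] = Σ c^2·P(C=c)
 = 9·0.15 + 16·0.17 + 25·0.11 + 36·0.12 + 49·0.15 + 64·0.13 + 81·0.17
 = 1.35 + 2.72 + 2.75 + 4.32 + 7.35 + 8.32 + 13.77
 = 40.58

40.58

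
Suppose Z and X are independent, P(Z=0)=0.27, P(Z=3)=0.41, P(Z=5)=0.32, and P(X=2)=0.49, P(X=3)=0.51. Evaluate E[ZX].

E[ZX] = Σ_z Σ_x zx · P(Z=z)P(X=x)
 = 0·0.1323 + 0·0.1377 + 6·0.2009 + 9·0.2091 + 10·0.1568 + 15·0.1632
 = 0 + 0 + 1.2054 + 1.8819 + 1.568 + 2.448
 = 7.1033

7.1033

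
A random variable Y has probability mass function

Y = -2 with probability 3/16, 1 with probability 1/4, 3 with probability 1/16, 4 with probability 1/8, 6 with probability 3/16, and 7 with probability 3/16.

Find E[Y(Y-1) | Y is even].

P(Y is even) = 3/16 + 1/8 + 3/16 = 1/2.
E[Y(Y-1) | Y is even] = [6·3/16 + 12·1/8 + 30·3/16] / (1/2)
 = 33/4 / (1/2)
 = 33/2

16.5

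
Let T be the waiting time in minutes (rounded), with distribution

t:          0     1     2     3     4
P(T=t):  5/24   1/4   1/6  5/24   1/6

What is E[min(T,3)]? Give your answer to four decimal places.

E[min(T,3)] = Σ min(t,3)·P(T=t)
 = 0·5/24 + 1·1/4 + 2·1/6 + 3·5/24 + 3·1/6
 = 0 + 1/4 + 1/3 + 5/8 + 1/2
 = 41/24

1.7083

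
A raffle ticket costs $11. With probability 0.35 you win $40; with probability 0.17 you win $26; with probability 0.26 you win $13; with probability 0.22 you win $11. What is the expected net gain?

13.22

E[payout] = 40·0.35 + 26·0.17 + 13·0.26 + 11·0.22
 = 14 + 4.42 + 3.38 + 2.42
 = 24.22
Net = 24.22 - 11 = 13.22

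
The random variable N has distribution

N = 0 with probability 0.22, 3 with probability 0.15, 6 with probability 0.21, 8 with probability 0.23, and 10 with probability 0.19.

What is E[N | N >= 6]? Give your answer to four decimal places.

7.9365

P(N >= 6) = 0.21 + 0.23 + 0.19 = 0.63.
E[N | N >= 6] = [6·0.21 + 8·0.23 + 10·0.19] / 0.63
 = 5 / 0.63
 = 500/63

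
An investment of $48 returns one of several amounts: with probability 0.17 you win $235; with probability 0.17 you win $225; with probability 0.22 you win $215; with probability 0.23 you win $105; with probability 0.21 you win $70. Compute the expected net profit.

E[payout] = 235·0.17 + 225·0.17 + 215·0.22 + 105·0.23 + 70·0.21
 = 39.95 + 38.25 + 47.3 + 24.15 + 14.7
 = 164.35
Net = 164.35 - 48 = 116.35

116.35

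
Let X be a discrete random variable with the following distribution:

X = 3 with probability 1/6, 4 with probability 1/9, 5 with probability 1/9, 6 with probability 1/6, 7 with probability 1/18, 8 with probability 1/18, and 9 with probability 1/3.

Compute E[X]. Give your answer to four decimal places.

6.3333

E[X] = Σ x·P(X=x)
 = 3·1/6 + 4·1/9 + 5·1/9 + 6·1/6 + 7·1/18 + 8·1/18 + 9·1/3
 = 1/2 + 4/9 + 5/9 + 1 + 7/18 + 4/9 + 3
 = 19/3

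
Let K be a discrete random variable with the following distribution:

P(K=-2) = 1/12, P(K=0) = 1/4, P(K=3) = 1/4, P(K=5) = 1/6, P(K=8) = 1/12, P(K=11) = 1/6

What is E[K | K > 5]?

10

P(K > 5) = 1/12 + 1/6 = 1/4.
E[K | K > 5] = [8·1/12 + 11·1/6] / (1/4)
 = 5/2 / (1/4)
 = 10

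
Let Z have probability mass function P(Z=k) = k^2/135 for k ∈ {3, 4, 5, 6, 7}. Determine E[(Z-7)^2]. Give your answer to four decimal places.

3.1407

E[(Z-7)^2] = Σ (z-7)^2·P(Z=z)
 = 16·1/15 + 9·16/135 + 4·5/27 + 1·4/15 + 0·49/135
 = 16/15 + 16/15 + 20/27 + 4/15 + 0
 = 424/135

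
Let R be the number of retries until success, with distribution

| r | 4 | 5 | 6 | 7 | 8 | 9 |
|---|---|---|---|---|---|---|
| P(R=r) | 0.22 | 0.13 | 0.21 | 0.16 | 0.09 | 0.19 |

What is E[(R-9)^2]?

10.2

E[(R-9)^2] = Σ (r-9)^2·P(R=r)
 = 25·0.22 + 16·0.13 + 9·0.21 + 4·0.16 + 1·0.09 + 0·0.19
 = 5.5 + 2.08 + 1.89 + 0.64 + 0.09 + 0
 = 10.2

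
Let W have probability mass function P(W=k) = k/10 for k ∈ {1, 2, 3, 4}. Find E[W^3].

35.4

E[W^3] = Σ w^3·P(W=w)
 = 1·1/10 + 8·1/5 + 27·3/10 + 64·2/5
 = 1/10 + 8/5 + 81/10 + 128/5
 = 177/5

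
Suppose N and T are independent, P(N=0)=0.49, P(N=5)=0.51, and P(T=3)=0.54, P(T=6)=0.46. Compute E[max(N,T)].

4.9308

E[max(N,T)] = Σ_n Σ_t max(n,t) · P(N=n)P(T=t)
 = 3·0.2646 + 6·0.2254 + 5·0.2754 + 6·0.2346
 = 0.7938 + 1.3524 + 1.377 + 1.4076
 = 4.9308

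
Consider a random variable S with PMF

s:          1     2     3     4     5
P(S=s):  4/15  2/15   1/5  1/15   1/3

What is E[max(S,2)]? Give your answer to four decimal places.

E[max(S,2)] = Σ max(s,2)·P(S=s)
 = 2·4/15 + 2·2/15 + 3·1/5 + 4·1/15 + 5·1/3
 = 8/15 + 4/15 + 3/5 + 4/15 + 5/3
 = 10/3

3.3333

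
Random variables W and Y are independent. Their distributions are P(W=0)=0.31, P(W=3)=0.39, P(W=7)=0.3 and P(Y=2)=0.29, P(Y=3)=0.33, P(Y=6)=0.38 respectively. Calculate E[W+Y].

7.12

E[W+Y] = Σ_w Σ_y (w+y) · P(W=w)P(Y=y)
 = 2·0.0899 + 3·0.1023 + 6·0.1178 + 5·0.1131 + 6·0.1287 + 9·0.1482 + 9·0.087 + 10·0.099 + 13·0.114
 = 0.1798 + 0.3069 + 0.7068 + 0.5655 + 0.7722 + 1.3338 + 0.783 + 0.99 + 1.482
 = 7.12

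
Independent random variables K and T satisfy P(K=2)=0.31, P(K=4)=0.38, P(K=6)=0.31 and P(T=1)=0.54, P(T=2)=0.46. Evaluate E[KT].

E[KT] = Σ_k Σ_t kt · P(K=k)P(T=t)
 = 2·0.1674 + 4·0.1426 + 4·0.2052 + 8·0.1748 + 6·0.1674 + 12·0.1426
 = 0.3348 + 0.5704 + 0.8208 + 1.3984 + 1.0044 + 1.7112
 = 5.84

5.84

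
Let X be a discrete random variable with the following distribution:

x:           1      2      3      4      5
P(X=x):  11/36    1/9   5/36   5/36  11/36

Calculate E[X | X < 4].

P(X < 4) = 11/36 + 1/9 + 5/36 = 5/9.
E[X | X < 4] = [1·11/36 + 2·1/9 + 3·5/36] / (5/9)
 = 17/18 / (5/9)
 = 17/10

1.7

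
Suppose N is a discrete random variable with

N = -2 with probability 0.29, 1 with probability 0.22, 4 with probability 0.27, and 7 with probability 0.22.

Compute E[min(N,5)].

E[min(N,5)] = Σ min(n,5)·P(N=n)
 = (-2)·0.29 + 1·0.22 + 4·0.27 + 5·0.22
 = (-0.58) + 0.22 + 1.08 + 1.1
 = 1.82

1.82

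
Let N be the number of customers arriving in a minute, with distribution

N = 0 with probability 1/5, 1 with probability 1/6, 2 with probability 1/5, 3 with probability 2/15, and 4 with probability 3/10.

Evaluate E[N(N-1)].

4.8

E[N(N-1)] = Σ n(n-1)·P(N=n)
 = 0·1/5 + 0·1/6 + 2·1/5 + 6·2/15 + 12·3/10
 = 0 + 0 + 2/5 + 4/5 + 18/5
 = 24/5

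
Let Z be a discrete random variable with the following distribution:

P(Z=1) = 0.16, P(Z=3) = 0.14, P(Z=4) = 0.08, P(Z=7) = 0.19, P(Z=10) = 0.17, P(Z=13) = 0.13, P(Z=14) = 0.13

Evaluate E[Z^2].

76.46

E[Z^2] = Σ z^2·P(Z=z)
 = 1·0.16 + 9·0.14 + 16·0.08 + 49·0.19 + 100·0.17 + 169·0.13 + 196·0.13
 = 0.16 + 1.26 + 1.28 + 9.31 + 17 + 21.97 + 25.48
 = 76.46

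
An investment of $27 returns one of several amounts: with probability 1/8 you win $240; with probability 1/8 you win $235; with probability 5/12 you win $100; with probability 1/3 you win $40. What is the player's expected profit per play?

E[payout] = 240·1/8 + 235·1/8 + 100·5/12 + 40·1/3
 = 30 + 235/8 + 125/3 + 40/3
 = 915/8
Net = 915/8 - 27 = 699/8

87.375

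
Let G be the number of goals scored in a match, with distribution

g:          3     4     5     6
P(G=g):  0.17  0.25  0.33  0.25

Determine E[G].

4.66

E[G] = Σ g·P(G=g)
 = 3·0.17 + 4·0.25 + 5·0.33 + 6·0.25
 = 0.51 + 1 + 1.65 + 1.5
 = 4.66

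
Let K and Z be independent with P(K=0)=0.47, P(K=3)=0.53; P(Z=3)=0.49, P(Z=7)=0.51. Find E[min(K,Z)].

E[min(K,Z)] = Σ_k Σ_z min(k,z) · P(K=k)P(Z=z)
 = 0·0.2303 + 0·0.2397 + 3·0.2597 + 3·0.2703
 = 0 + 0 + 0.7791 + 0.8109
 = 1.59

1.59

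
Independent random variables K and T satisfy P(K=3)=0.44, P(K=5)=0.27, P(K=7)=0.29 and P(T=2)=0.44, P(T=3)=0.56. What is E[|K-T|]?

2.14

E[|K-T|] = Σ_k Σ_t |k-t| · P(K=k)P(T=t)
 = 1·0.1936 + 0·0.2464 + 3·0.1188 + 2·0.1512 + 5·0.1276 + 4·0.1624
 = 0.1936 + 0 + 0.3564 + 0.3024 + 0.638 + 0.6496
 = 2.14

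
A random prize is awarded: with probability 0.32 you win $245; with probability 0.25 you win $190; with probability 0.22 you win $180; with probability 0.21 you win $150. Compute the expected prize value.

E[payout] = 245·0.32 + 190·0.25 + 180·0.22 + 150·0.21
 = 78.4 + 47.5 + 39.6 + 31.5
 = 197

197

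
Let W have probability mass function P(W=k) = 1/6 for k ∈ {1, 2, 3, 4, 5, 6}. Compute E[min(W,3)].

E[min(W,3)] = Σ min(w,3)·P(W=w)
 = 1·1/6 + 2·1/6 + 3·1/6 + 3·1/6 + 3·1/6 + 3·1/6
 = 1/6 + 1/3 + 1/2 + 1/2 + 1/2 + 1/2
 = 5/2

2.5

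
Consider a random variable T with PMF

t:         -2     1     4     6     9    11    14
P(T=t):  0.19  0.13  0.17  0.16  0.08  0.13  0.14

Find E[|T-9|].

E[|T-9|] = Σ |t-9|·P(T=t)
 = 11·0.19 + 8·0.13 + 5·0.17 + 3·0.16 + 0·0.08 + 2·0.13 + 5·0.14
 = 2.09 + 1.04 + 0.85 + 0.48 + 0 + 0.26 + 0.7
 = 5.42

5.42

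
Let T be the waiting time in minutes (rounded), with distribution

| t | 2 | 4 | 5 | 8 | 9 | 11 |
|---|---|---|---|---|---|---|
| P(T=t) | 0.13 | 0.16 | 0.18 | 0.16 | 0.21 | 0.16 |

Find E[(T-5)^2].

E[(T-5)^2] = Σ (t-5)^2·P(T=t)
 = 9·0.13 + 1·0.16 + 0·0.18 + 9·0.16 + 16·0.21 + 36·0.16
 = 1.17 + 0.16 + 0 + 1.44 + 3.36 + 5.76
 = 11.89

11.89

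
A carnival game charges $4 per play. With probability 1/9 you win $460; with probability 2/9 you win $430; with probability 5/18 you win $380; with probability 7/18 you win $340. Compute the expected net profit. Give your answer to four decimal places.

E[payout] = 460·1/9 + 430·2/9 + 380·5/18 + 340·7/18
 = 460/9 + 860/9 + 950/9 + 1190/9
 = 3460/9
Net = 3460/9 - 4 = 3424/9

380.4444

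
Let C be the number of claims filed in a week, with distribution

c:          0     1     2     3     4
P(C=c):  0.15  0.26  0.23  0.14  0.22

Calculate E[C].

E[C] = Σ c·P(C=c)
 = 0·0.15 + 1·0.26 + 2·0.23 + 3·0.14 + 4·0.22
 = 0 + 0.26 + 0.46 + 0.42 + 0.88
 = 2.02

2.02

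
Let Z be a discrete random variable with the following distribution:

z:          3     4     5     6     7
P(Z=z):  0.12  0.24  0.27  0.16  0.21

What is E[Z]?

E[Z] = Σ z·P(Z=z)
 = 3·0.12 + 4·0.24 + 5·0.27 + 6·0.16 + 7·0.21
 = 0.36 + 0.96 + 1.35 + 0.96 + 1.47
 = 5.1

5.1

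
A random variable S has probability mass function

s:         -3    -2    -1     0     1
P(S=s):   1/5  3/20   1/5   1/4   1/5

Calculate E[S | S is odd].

-1

P(S is odd) = 1/5 + 1/5 + 1/5 = 3/5.
E[S | S is odd] = [(-3)·1/5 + (-1)·1/5 + 1·1/5] / (3/5)
 = -3/5 / (3/5)
 = -1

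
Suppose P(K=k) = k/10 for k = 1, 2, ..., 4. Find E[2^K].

9.8

E[2^K] = Σ 2^k·P(K=k)
 = 2·1/10 + 4·1/5 + 8·3/10 + 16·2/5
 = 1/5 + 4/5 + 12/5 + 32/5
 = 49/5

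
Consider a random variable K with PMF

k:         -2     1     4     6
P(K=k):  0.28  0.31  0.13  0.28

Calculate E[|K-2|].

2.81

E[|K-2|] = Σ |k-2|·P(K=k)
 = 4·0.28 + 1·0.31 + 2·0.13 + 4·0.28
 = 1.12 + 0.31 + 0.26 + 1.12
 = 2.81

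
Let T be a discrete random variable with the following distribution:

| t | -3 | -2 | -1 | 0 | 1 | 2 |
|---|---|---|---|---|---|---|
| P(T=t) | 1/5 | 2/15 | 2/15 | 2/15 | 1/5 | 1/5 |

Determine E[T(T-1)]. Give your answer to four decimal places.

E[T(T-1)] = Σ t(t-1)·P(T=t)
 = 12·1/5 + 6·2/15 + 2·2/15 + 0·2/15 + 0·1/5 + 2·1/5
 = 12/5 + 4/5 + 4/15 + 0 + 0 + 2/5
 = 58/15

3.8667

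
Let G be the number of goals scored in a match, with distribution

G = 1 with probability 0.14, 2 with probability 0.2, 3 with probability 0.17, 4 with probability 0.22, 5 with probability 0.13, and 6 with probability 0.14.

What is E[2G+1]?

E[2G+1] = Σ (2g+1)·P(G=g)
 = 3·0.14 + 5·0.2 + 7·0.17 + 9·0.22 + 11·0.13 + 13·0.14
 = 0.42 + 1 + 1.19 + 1.98 + 1.43 + 1.82
 = 7.84

7.84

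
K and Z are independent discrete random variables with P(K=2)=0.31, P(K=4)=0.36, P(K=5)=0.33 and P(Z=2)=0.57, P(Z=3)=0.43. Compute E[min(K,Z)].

2.2967

E[min(K,Z)] = Σ_k Σ_z min(k,z) · P(K=k)P(Z=z)
 = 2·0.1767 + 2·0.1333 + 2·0.2052 + 3·0.1548 + 2·0.1881 + 3·0.1419
 = 0.3534 + 0.2666 + 0.4104 + 0.4644 + 0.3762 + 0.4257
 = 2.2967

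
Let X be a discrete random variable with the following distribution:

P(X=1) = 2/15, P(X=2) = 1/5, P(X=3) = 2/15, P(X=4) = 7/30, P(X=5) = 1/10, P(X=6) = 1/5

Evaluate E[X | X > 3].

4.9375

P(X > 3) = 7/30 + 1/10 + 1/5 = 8/15.
E[X | X > 3] = [4·7/30 + 5·1/10 + 6·1/5] / (8/15)
 = 79/30 / (8/15)
 = 79/16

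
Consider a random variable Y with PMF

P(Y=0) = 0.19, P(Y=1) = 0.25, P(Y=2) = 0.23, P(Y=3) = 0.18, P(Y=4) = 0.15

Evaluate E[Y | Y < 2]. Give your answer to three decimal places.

0.568

P(Y < 2) = 0.19 + 0.25 = 0.44.
E[Y | Y < 2] = [0·0.19 + 1·0.25] / 0.44
 = 0.25 / 0.44
 = 25/44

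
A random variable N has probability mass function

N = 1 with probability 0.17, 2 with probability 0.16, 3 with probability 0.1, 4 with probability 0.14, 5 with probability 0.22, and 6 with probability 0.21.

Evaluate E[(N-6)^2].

8.49

E[(N-6)^2] = Σ (n-6)^2·P(N=n)
 = 25·0.17 + 16·0.16 + 9·0.1 + 4·0.14 + 1·0.22 + 0·0.21
 = 4.25 + 2.56 + 0.9 + 0.56 + 0.22 + 0
 = 8.49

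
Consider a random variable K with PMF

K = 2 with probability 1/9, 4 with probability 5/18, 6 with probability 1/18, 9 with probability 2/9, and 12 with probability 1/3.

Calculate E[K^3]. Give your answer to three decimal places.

E[K^3] = Σ k^3·P(K=k)
 = 8·1/9 + 64·5/18 + 216·1/18 + 729·2/9 + 1728·1/3
 = 8/9 + 160/9 + 12 + 162 + 576
 = 2306/3

768.667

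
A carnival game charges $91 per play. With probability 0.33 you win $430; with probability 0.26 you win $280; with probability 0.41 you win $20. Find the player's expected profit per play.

E[payout] = 430·0.33 + 280·0.26 + 20·0.41
 = 141.9 + 72.8 + 8.2
 = 222.9
Net = 222.9 - 91 = 131.9

131.9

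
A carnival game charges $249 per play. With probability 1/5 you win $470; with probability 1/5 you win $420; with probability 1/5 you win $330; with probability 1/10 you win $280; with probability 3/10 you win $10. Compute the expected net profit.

26

E[payout] = 470·1/5 + 420·1/5 + 330·1/5 + 280·1/10 + 10·3/10
 = 94 + 84 + 66 + 28 + 3
 = 275
Net = 275 - 249 = 26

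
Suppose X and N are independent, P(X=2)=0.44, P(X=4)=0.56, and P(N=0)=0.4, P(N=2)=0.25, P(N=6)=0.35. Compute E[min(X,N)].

E[min(X,N)] = Σ_x Σ_n min(x,n) · P(X=x)P(N=n)
 = 0·0.176 + 2·0.11 + 2·0.154 + 0·0.224 + 2·0.14 + 4·0.196
 = 0 + 0.22 + 0.308 + 0 + 0.28 + 0.784
 = 1.592

1.592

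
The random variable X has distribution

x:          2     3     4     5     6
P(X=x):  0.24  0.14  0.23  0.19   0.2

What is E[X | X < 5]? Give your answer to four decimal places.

2.9836

P(X < 5) = 0.24 + 0.14 + 0.23 = 0.61.
E[X | X < 5] = [2·0.24 + 3·0.14 + 4·0.23] / 0.61
 = 1.82 / 0.61
 = 182/61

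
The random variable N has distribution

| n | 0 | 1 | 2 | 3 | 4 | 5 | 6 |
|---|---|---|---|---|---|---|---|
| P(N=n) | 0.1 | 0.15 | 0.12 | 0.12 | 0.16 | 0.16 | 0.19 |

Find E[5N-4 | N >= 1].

P(N >= 1) = 0.15 + 0.12 + 0.12 + 0.16 + 0.16 + 0.19 = 0.9.
E[5N-4 | N >= 1] = [1·0.15 + 6·0.12 + 11·0.12 + 16·0.16 + 21·0.16 + 26·0.19] / 0.9
 = 13.05 / 0.9
 = 29/2

14.5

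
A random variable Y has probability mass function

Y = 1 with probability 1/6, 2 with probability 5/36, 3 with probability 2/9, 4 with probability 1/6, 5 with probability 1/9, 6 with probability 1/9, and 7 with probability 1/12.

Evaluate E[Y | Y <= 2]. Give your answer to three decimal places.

1.455

P(Y <= 2) = 1/6 + 5/36 = 11/36.
E[Y | Y <= 2] = [1·1/6 + 2·5/36] / (11/36)
 = 4/9 / (11/36)
 = 16/11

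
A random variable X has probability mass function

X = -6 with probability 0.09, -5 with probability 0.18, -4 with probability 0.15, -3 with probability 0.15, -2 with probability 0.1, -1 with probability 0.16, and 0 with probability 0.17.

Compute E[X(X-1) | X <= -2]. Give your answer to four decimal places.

P(X <= -2) = 0.09 + 0.18 + 0.15 + 0.15 + 0.1 = 0.67.
E[X(X-1) | X <= -2] = [42·0.09 + 30·0.18 + 20·0.15 + 12·0.15 + 6·0.1] / 0.67
 = 14.58 / 0.67
 = 1458/67

21.7612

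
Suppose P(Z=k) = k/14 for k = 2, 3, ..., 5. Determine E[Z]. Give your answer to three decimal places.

E[Z] = Σ z·P(Z=z)
 = 2·1/7 + 3·3/14 + 4·2/7 + 5·5/14
 = 2/7 + 9/14 + 8/7 + 25/14
 = 27/7

3.857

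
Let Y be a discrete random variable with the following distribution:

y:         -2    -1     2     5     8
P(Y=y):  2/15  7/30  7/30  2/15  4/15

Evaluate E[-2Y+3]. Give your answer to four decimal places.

E[-2Y+3] = Σ (-2y+3)·P(Y=y)
 = 7·2/15 + 5·7/30 + (-1)·7/30 + (-7)·2/15 + (-13)·4/15
 = 14/15 + 7/6 + (-7/30) + (-14/15) + (-52/15)
 = -38/15

-2.5333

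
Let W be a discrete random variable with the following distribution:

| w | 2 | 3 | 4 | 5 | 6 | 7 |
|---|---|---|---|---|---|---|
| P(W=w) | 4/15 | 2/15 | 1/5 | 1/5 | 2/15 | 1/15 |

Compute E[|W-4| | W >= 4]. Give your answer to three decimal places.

1.111

P(W >= 4) = 1/5 + 1/5 + 2/15 + 1/15 = 3/5.
E[|W-4| | W >= 4] = [0·1/5 + 1·1/5 + 2·2/15 + 3·1/15] / (3/5)
 = 2/3 / (3/5)
 = 10/9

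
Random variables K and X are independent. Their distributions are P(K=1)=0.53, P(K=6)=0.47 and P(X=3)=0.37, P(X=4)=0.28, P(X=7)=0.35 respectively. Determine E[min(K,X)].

2.5651

E[min(K,X)] = Σ_k Σ_x min(k,x) · P(K=k)P(X=x)
 = 1·0.1961 + 1·0.1484 + 1·0.1855 + 3·0.1739 + 4·0.1316 + 6·0.1645
 = 0.1961 + 0.1484 + 0.1855 + 0.5217 + 0.5264 + 0.987
 = 2.5651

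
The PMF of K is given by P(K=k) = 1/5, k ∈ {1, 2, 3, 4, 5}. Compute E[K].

3

E[K] = Σ k·P(K=k)
 = 1·1/5 + 2·1/5 + 3·1/5 + 4·1/5 + 5·1/5
 = 1/5 + 2/5 + 3/5 + 4/5 + 1
 = 3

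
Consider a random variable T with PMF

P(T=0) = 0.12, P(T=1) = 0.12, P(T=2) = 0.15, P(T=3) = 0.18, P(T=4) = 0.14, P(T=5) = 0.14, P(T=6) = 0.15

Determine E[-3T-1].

E[-3T-1] = Σ (-3t-1)·P(T=t)
 = (-1)·0.12 + (-4)·0.12 + (-7)·0.15 + (-10)·0.18 + (-13)·0.14 + (-16)·0.14 + (-19)·0.15
 = (-0.12) + (-0.48) + (-1.05) + (-1.8) + (-1.82) + (-2.24) + (-2.85)
 = -10.36

-10.36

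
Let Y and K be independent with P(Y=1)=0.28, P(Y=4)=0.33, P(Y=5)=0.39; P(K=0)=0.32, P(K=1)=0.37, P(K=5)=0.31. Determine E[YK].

6.816

E[YK] = Σ_y Σ_k yk · P(Y=y)P(K=k)
 = 0·0.0896 + 1·0.1036 + 5·0.0868 + 0·0.1056 + 4·0.1221 + 20·0.1023 + 0·0.1248 + 5·0.1443 + 25·0.1209
 = 0 + 0.1036 + 0.434 + 0 + 0.4884 + 2.046 + 0 + 0.7215 + 3.0225
 = 6.816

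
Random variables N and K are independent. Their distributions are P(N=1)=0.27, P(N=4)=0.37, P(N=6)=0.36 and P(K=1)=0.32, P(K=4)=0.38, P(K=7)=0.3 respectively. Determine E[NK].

E[NK] = Σ_n Σ_k nk · P(N=n)P(K=k)
 = 1·0.0864 + 4·0.1026 + 7·0.081 + 4·0.1184 + 16·0.1406 + 28·0.111 + 6·0.1152 + 24·0.1368 + 42·0.108
 = 0.0864 + 0.4104 + 0.567 + 0.4736 + 2.2496 + 3.108 + 0.6912 + 3.2832 + 4.536
 = 15.4054

15.4054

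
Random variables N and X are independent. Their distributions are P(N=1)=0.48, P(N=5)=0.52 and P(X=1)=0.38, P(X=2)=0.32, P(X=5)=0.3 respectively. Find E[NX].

7.7616

E[NX] = Σ_n Σ_x nx · P(N=n)P(X=x)
 = 1·0.1824 + 2·0.1536 + 5·0.144 + 5·0.1976 + 10·0.1664 + 25·0.156
 = 0.1824 + 0.3072 + 0.72 + 0.988 + 1.664 + 3.9
 = 7.7616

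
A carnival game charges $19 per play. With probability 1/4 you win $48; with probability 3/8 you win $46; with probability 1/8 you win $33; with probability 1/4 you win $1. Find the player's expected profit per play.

14.625

E[payout] = 48·1/4 + 46·3/8 + 33·1/8 + 1·1/4
 = 12 + 69/4 + 33/8 + 1/4
 = 269/8
Net = 269/8 - 19 = 117/8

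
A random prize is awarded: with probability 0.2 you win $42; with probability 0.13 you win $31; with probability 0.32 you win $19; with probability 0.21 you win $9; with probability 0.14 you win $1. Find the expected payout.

20.54

E[payout] = 42·0.2 + 31·0.13 + 19·0.32 + 9·0.21 + 1·0.14
 = 8.4 + 4.03 + 6.08 + 1.89 + 0.14
 = 20.54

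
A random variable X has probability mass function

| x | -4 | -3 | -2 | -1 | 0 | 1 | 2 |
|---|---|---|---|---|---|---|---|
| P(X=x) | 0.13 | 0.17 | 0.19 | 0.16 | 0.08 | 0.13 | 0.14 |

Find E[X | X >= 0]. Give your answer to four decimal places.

1.1714

P(X >= 0) = 0.08 + 0.13 + 0.14 = 0.35.
E[X | X >= 0] = [0·0.08 + 1·0.13 + 2·0.14] / 0.35
 = 0.41 / 0.35
 = 41/35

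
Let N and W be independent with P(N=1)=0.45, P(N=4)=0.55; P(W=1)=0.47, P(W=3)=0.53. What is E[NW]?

E[NW] = Σ_n Σ_w nw · P(N=n)P(W=w)
 = 1·0.2115 + 3·0.2385 + 4·0.2585 + 12·0.2915
 = 0.2115 + 0.7155 + 1.034 + 3.498
 = 5.459

5.459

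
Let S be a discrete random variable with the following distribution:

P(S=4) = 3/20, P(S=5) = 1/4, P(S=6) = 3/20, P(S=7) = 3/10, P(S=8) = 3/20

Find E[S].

6.05

E[S] = Σ s·P(S=s)
 = 4·3/20 + 5·1/4 + 6·3/20 + 7·3/10 + 8·3/20
 = 3/5 + 5/4 + 9/10 + 21/10 + 6/5
 = 121/20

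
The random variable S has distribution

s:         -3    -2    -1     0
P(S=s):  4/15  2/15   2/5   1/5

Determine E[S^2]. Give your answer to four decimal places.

E[S^2] = Σ s^2·P(S=s)
 = 9·4/15 + 4·2/15 + 1·2/5 + 0·1/5
 = 12/5 + 8/15 + 2/5 + 0
 = 10/3

3.3333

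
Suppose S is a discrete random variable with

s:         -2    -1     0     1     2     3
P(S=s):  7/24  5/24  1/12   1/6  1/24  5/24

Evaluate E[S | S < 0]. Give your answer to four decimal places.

P(S < 0) = 7/24 + 5/24 = 1/2.
E[S | S < 0] = [(-2)·7/24 + (-1)·5/24] / (1/2)
 = -19/24 / (1/2)
 = -19/12

-1.5833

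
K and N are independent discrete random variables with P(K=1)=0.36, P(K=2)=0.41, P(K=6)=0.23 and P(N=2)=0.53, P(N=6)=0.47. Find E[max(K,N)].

4.3676

E[max(K,N)] = Σ_k Σ_n max(k,n) · P(K=k)P(N=n)
 = 2·0.1908 + 6·0.1692 + 2·0.2173 + 6·0.1927 + 6·0.1219 + 6·0.1081
 = 0.3816 + 1.0152 + 0.4346 + 1.1562 + 0.7314 + 0.6486
 = 4.3676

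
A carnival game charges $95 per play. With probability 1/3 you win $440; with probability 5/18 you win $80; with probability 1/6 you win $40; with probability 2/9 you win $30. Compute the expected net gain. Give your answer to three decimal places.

87.222

E[payout] = 440·1/3 + 80·5/18 + 40·1/6 + 30·2/9
 = 440/3 + 200/9 + 20/3 + 20/3
 = 1640/9
Net = 1640/9 - 95 = 785/9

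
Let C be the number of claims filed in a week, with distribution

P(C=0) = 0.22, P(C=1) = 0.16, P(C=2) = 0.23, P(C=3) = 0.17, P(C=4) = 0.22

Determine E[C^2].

6.13

E[C^2] = Σ c^2·P(C=c)
 = 0·0.22 + 1·0.16 + 4·0.23 + 9·0.17 + 16·0.22
 = 0 + 0.16 + 0.92 + 1.53 + 3.52
 = 6.13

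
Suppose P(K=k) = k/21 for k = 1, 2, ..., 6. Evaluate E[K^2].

21

E[K^2] = Σ k^2·P(K=k)
 = 1·1/21 + 4·2/21 + 9·1/7 + 16·4/21 + 25·5/21 + 36·2/7
 = 1/21 + 8/21 + 9/7 + 64/21 + 125/21 + 72/7
 = 21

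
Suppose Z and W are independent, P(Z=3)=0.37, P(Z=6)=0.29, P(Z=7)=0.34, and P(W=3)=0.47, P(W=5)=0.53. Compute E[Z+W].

9.29

E[Z+W] = Σ_z Σ_w (z+w) · P(Z=z)P(W=w)
 = 6·0.1739 + 8·0.1961 + 9·0.1363 + 11·0.1537 + 10·0.1598 + 12·0.1802
 = 1.0434 + 1.5688 + 1.2267 + 1.6907 + 1.598 + 2.1624
 = 9.29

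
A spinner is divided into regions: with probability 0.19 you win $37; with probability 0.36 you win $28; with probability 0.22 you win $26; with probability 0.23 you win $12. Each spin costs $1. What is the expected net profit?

24.59

E[payout] = 37·0.19 + 28·0.36 + 26·0.22 + 12·0.23
 = 7.03 + 10.08 + 5.72 + 2.76
 = 25.59
Net = 25.59 - 1 = 24.59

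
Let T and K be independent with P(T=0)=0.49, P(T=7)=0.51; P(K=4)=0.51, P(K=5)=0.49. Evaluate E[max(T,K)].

E[max(T,K)] = Σ_t Σ_k max(t,k) · P(T=t)P(K=k)
 = 4·0.2499 + 5·0.2401 + 7·0.2601 + 7·0.2499
 = 0.9996 + 1.2005 + 1.8207 + 1.7493
 = 5.7701

5.7701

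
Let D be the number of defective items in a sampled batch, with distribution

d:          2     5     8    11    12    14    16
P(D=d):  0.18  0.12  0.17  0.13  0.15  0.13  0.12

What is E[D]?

9.29

E[D] = Σ d·P(D=d)
 = 2·0.18 + 5·0.12 + 8·0.17 + 11·0.13 + 12·0.15 + 14·0.13 + 16·0.12
 = 0.36 + 0.6 + 1.36 + 1.43 + 1.8 + 1.82 + 1.92
 = 9.29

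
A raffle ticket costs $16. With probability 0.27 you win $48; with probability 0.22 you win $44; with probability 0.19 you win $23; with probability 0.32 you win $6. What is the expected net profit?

E[payout] = 48·0.27 + 44·0.22 + 23·0.19 + 6·0.32
 = 12.96 + 9.68 + 4.37 + 1.92
 = 28.93
Net = 28.93 - 16 = 12.93

12.93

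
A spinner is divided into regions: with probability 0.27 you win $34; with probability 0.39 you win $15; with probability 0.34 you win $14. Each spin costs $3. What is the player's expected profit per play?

E[payout] = 34·0.27 + 15·0.39 + 14·0.34
 = 9.18 + 5.85 + 4.76
 = 19.79
Net = 19.79 - 3 = 16.79

16.79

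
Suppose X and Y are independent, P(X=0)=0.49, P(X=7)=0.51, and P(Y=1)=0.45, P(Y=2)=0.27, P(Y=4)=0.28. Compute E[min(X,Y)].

1.0761

E[min(X,Y)] = Σ_x Σ_y min(x,y) · P(X=x)P(Y=y)
 = 0·0.2205 + 0·0.1323 + 0·0.1372 + 1·0.2295 + 2·0.1377 + 4·0.1428
 = 0 + 0 + 0 + 0.2295 + 0.2754 + 0.5712
 = 1.0761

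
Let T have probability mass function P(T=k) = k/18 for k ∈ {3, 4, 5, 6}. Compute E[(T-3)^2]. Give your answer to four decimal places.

E[(T-3)^2] = Σ (t-3)^2·P(T=t)
 = 0·1/6 + 1·2/9 + 4·5/18 + 9·1/3
 = 0 + 2/9 + 10/9 + 3
 = 13/3

4.3333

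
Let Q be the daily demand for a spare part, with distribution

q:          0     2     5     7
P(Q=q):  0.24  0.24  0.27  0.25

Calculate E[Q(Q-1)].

16.38

E[Q(Q-1)] = Σ q(q-1)·P(Q=q)
 = 0·0.24 + 2·0.24 + 20·0.27 + 42·0.25
 = 0 + 0.48 + 5.4 + 10.5
 = 16.38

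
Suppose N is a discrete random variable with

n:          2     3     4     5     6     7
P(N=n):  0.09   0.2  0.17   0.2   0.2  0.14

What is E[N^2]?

E[N^2] = Σ n^2·P(N=n)
 = 4·0.09 + 9·0.2 + 16·0.17 + 25·0.2 + 36·0.2 + 49·0.14
 = 0.36 + 1.8 + 2.72 + 5 + 7.2 + 6.86
 = 23.94

23.94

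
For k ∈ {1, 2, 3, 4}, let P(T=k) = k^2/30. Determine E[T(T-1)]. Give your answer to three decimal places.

8.467

E[T(T-1)] = Σ t(t-1)·P(T=t)
 = 0·1/30 + 2·2/15 + 6·3/10 + 12·8/15
 = 0 + 4/15 + 9/5 + 32/5
 = 127/15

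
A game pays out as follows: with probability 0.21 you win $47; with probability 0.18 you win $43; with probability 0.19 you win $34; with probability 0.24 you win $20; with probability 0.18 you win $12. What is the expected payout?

E[payout] = 47·0.21 + 43·0.18 + 34·0.19 + 20·0.24 + 12·0.18
 = 9.87 + 7.74 + 6.46 + 4.8 + 2.16
 = 31.03

31.03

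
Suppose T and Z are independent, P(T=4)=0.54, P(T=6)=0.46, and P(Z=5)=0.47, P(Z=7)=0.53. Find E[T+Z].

E[T+Z] = Σ_t Σ_z (t+z) · P(T=t)P(Z=z)
 = 9·0.2538 + 11·0.2862 + 11·0.2162 + 13·0.2438
 = 2.2842 + 3.1482 + 2.3782 + 3.1694
 = 10.98

10.98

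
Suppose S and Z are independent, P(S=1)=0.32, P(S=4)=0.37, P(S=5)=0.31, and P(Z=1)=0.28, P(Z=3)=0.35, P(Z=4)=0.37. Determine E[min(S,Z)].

E[min(S,Z)] = Σ_s Σ_z min(s,z) · P(S=s)P(Z=z)
 = 1·0.0896 + 1·0.112 + 1·0.1184 + 1·0.1036 + 3·0.1295 + 4·0.1369 + 1·0.0868 + 3·0.1085 + 4·0.1147
 = 0.0896 + 0.112 + 0.1184 + 0.1036 + 0.3885 + 0.5476 + 0.0868 + 0.3255 + 0.4588
 = 2.2308

2.2308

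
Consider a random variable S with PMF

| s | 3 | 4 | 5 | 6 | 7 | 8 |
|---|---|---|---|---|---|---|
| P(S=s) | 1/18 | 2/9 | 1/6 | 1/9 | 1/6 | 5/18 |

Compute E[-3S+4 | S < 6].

P(S < 6) = 1/18 + 2/9 + 1/6 = 4/9.
E[-3S+4 | S < 6] = [(-5)·1/18 + (-8)·2/9 + (-11)·1/6] / (4/9)
 = -35/9 / (4/9)
 = -35/4

-8.75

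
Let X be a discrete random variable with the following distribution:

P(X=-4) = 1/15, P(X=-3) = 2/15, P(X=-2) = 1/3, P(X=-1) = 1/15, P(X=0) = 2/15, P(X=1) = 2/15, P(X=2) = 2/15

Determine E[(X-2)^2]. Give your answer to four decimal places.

E[(X-2)^2] = Σ (x-2)^2·P(X=x)
 = 36·1/15 + 25·2/15 + 16·1/3 + 9·1/15 + 4·2/15 + 1·2/15 + 0·2/15
 = 12/5 + 10/3 + 16/3 + 3/5 + 8/15 + 2/15 + 0
 = 37/3

12.3333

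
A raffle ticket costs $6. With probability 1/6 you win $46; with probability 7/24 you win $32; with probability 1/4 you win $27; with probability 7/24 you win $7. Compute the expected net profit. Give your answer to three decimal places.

E[payout] = 46·1/6 + 32·7/24 + 27·1/4 + 7·7/24
 = 23/3 + 28/3 + 27/4 + 49/24
 = 619/24
Net = 619/24 - 6 = 475/24

19.792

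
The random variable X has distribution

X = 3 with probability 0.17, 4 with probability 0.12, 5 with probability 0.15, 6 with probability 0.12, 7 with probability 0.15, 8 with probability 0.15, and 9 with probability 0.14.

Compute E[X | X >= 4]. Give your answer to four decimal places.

6.5783

P(X >= 4) = 0.12 + 0.15 + 0.12 + 0.15 + 0.15 + 0.14 = 0.83.
E[X | X >= 4] = [4·0.12 + 5·0.15 + 6·0.12 + 7·0.15 + 8·0.15 + 9·0.14] / 0.83
 = 5.46 / 0.83
 = 546/83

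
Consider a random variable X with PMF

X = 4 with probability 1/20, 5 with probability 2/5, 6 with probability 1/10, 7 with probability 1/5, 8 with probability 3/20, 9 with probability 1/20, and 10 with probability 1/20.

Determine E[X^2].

E[X^2] = Σ x^2·P(X=x)
 = 16·1/20 + 25·2/5 + 36·1/10 + 49·1/5 + 64·3/20 + 81·1/20 + 100·1/20
 = 4/5 + 10 + 18/5 + 49/5 + 48/5 + 81/20 + 5
 = 857/20

42.85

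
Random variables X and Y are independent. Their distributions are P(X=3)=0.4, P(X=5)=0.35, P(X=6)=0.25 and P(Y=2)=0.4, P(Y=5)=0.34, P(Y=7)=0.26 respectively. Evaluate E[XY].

19.224

E[XY] = Σ_x Σ_y xy · P(X=x)P(Y=y)
 = 6·0.16 + 15·0.136 + 21·0.104 + 10·0.14 + 25·0.119 + 35·0.091 + 12·0.1 + 30·0.085 + 42·0.065
 = 0.96 + 2.04 + 2.184 + 1.4 + 2.975 + 3.185 + 1.2 + 2.55 + 2.73
 = 19.224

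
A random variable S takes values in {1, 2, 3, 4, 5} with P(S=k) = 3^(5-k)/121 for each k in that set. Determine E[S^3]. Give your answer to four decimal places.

7.0826

E[S^3] = Σ s^3·P(S=s)
 = 1·81/121 + 8·27/121 + 27·9/121 + 64·3/121 + 125·1/121
 = 81/121 + 216/121 + 243/121 + 192/121 + 125/121
 = 857/121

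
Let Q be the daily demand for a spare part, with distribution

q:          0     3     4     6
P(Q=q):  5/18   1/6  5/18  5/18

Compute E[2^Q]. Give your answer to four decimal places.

23.8333

E[2^Q] = Σ 2^q·P(Q=q)
 = 1·5/18 + 8·1/6 + 16·5/18 + 64·5/18
 = 5/18 + 4/3 + 40/9 + 160/9
 = 143/6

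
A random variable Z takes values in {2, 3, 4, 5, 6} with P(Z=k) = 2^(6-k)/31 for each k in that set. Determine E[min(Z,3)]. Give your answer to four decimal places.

E[min(Z,3)] = Σ min(z,3)·P(Z=z)
 = 2·16/31 + 3·8/31 + 3·4/31 + 3·2/31 + 3·1/31
 = 32/31 + 24/31 + 12/31 + 6/31 + 3/31
 = 77/31

2.4839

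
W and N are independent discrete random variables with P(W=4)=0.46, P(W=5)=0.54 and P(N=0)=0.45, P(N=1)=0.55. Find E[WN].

E[WN] = Σ_w Σ_n wn · P(W=w)P(N=n)
 = 0·0.207 + 4·0.253 + 0·0.243 + 5·0.297
 = 0 + 1.012 + 0 + 1.485
 = 2.497

2.497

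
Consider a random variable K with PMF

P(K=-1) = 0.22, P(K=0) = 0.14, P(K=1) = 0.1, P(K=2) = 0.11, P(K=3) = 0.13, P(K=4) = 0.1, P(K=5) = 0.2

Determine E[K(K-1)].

E[K(K-1)] = Σ k(k-1)·P(K=k)
 = 2·0.22 + 0·0.14 + 0·0.1 + 2·0.11 + 6·0.13 + 12·0.1 + 20·0.2
 = 0.44 + 0 + 0 + 0.22 + 0.78 + 1.2 + 4
 = 6.64

6.64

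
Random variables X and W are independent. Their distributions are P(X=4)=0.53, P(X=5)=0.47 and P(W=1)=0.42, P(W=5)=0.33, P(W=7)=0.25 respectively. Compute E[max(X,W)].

E[max(X,W)] = Σ_x Σ_w max(x,w) · P(X=x)P(W=w)
 = 4·0.2226 + 5·0.1749 + 7·0.1325 + 5·0.1974 + 5·0.1551 + 7·0.1175
 = 0.8904 + 0.8745 + 0.9275 + 0.987 + 0.7755 + 0.8225
 = 5.2774

5.2774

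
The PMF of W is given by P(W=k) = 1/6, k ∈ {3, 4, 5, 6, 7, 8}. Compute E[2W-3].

E[2W-3] = Σ (2w-3)·P(W=w)
 = 3·1/6 + 5·1/6 + 7·1/6 + 9·1/6 + 11·1/6 + 13·1/6
 = 1/2 + 5/6 + 7/6 + 3/2 + 11/6 + 13/6
 = 8

8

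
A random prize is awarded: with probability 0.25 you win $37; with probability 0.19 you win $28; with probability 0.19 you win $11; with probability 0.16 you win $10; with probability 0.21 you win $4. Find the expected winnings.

E[payout] = 37·0.25 + 28·0.19 + 11·0.19 + 10·0.16 + 4·0.21
 = 9.25 + 5.32 + 2.09 + 1.6 + 0.84
 = 19.1

19.1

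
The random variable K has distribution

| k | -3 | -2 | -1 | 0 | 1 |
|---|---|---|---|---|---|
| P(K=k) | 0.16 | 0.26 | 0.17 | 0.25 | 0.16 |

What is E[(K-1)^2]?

E[(K-1)^2] = Σ (k-1)^2·P(K=k)
 = 16·0.16 + 9·0.26 + 4·0.17 + 1·0.25 + 0·0.16
 = 2.56 + 2.34 + 0.68 + 0.25 + 0
 = 5.83

5.83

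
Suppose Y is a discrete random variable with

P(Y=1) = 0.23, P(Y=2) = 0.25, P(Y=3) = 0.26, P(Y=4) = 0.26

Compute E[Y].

2.55

E[Y] = Σ y·P(Y=y)
 = 1·0.23 + 2·0.25 + 3·0.26 + 4·0.26
 = 0.23 + 0.5 + 0.78 + 1.04
 = 2.55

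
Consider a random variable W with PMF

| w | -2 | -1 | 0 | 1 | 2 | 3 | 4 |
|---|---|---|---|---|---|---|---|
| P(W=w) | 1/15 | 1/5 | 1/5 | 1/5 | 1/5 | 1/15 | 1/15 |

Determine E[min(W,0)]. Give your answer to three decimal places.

E[min(W,0)] = Σ min(w,0)·P(W=w)
 = (-2)·1/15 + (-1)·1/5 + 0·1/5 + 0·1/5 + 0·1/5 + 0·1/15 + 0·1/15
 = (-2/15) + (-1/5) + 0 + 0 + 0 + 0 + 0
 = -1/3

-0.333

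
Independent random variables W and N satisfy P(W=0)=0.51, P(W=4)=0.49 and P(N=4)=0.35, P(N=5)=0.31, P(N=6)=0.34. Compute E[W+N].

6.95

E[W+N] = Σ_w Σ_n (w+n) · P(W=w)P(N=n)
 = 4·0.1785 + 5·0.1581 + 6·0.1734 + 8·0.1715 + 9·0.1519 + 10·0.1666
 = 0.714 + 0.7905 + 1.0404 + 1.372 + 1.3671 + 1.666
 = 6.95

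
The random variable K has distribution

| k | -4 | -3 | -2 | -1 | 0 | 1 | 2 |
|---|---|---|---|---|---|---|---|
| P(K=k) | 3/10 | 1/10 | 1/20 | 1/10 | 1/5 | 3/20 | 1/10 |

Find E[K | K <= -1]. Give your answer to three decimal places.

P(K <= -1) = 3/10 + 1/10 + 1/20 + 1/10 = 11/20.
E[K | K <= -1] = [(-4)·3/10 + (-3)·1/10 + (-2)·1/20 + (-1)·1/10] / (11/20)
 = -17/10 / (11/20)
 = -34/11

-3.091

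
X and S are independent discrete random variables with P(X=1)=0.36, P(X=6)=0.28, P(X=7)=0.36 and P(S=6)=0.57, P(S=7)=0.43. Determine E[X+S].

E[X+S] = Σ_x Σ_s (x+s) · P(X=x)P(S=s)
 = 7·0.2052 + 8·0.1548 + 12·0.1596 + 13·0.1204 + 13·0.2052 + 14·0.1548
 = 1.4364 + 1.2384 + 1.9152 + 1.5652 + 2.6676 + 2.1672
 = 10.99

10.99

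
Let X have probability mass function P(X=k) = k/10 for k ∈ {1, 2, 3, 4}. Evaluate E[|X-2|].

E[|X-2|] = Σ |x-2|·P(X=x)
 = 1·1/10 + 0·1/5 + 1·3/10 + 2·2/5
 = 1/10 + 0 + 3/10 + 4/5
 = 6/5

1.2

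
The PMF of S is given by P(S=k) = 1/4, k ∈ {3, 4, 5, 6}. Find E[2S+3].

12

E[2S+3] = Σ (2s+3)·P(S=s)
 = 9·1/4 + 11·1/4 + 13·1/4 + 15·1/4
 = 9/4 + 11/4 + 13/4 + 15/4
 = 12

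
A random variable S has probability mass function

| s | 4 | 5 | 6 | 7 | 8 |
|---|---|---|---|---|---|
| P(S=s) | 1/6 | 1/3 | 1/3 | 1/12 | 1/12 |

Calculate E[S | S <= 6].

P(S <= 6) = 1/6 + 1/3 + 1/3 = 5/6.
E[S | S <= 6] = [4·1/6 + 5·1/3 + 6·1/3] / (5/6)
 = 13/3 / (5/6)
 = 26/5

5.2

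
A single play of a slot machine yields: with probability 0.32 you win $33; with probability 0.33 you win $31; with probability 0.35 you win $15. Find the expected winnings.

26.04

E[payout] = 33·0.32 + 31·0.33 + 15·0.35
 = 10.56 + 10.23 + 5.25
 = 26.04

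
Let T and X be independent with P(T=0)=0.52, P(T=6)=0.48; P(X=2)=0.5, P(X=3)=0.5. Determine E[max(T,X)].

4.18

E[max(T,X)] = Σ_t Σ_x max(t,x) · P(T=t)P(X=x)
 = 2·0.26 + 3·0.26 + 6·0.24 + 6·0.24
 = 0.52 + 0.78 + 1.44 + 1.44
 = 4.18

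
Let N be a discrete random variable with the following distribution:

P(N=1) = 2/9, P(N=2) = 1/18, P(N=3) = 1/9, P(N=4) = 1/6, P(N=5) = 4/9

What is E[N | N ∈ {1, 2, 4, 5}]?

P(N ∈ {1, 2, 4, 5}) = 2/9 + 1/18 + 1/6 + 4/9 = 8/9.
E[N | N ∈ {1, 2, 4, 5}] = [1·2/9 + 2·1/18 + 4·1/6 + 5·4/9] / (8/9)
 = 29/9 / (8/9)
 = 29/8

3.625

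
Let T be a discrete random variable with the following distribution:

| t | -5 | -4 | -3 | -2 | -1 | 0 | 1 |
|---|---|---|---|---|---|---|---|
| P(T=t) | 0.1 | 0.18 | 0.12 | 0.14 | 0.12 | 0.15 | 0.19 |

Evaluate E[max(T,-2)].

-1.01

E[max(T,-2)] = Σ max(t,-2)·P(T=t)
 = (-2)·0.1 + (-2)·0.18 + (-2)·0.12 + (-2)·0.14 + (-1)·0.12 + 0·0.15 + 1·0.19
 = (-0.2) + (-0.36) + (-0.24) + (-0.28) + (-0.12) + 0 + 0.19
 = -1.01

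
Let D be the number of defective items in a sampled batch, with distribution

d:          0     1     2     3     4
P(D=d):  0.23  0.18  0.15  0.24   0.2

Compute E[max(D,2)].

2.64

E[max(D,2)] = Σ max(d,2)·P(D=d)
 = 2·0.23 + 2·0.18 + 2·0.15 + 3·0.24 + 4·0.2
 = 0.46 + 0.36 + 0.3 + 0.72 + 0.8
 = 2.64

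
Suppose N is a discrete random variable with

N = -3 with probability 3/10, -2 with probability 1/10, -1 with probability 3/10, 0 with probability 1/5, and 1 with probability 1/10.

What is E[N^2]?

3.5

E[N^2] = Σ n^2·P(N=n)
 = 9·3/10 + 4·1/10 + 1·3/10 + 0·1/5 + 1·1/10
 = 27/10 + 2/5 + 3/10 + 0 + 1/10
 = 7/2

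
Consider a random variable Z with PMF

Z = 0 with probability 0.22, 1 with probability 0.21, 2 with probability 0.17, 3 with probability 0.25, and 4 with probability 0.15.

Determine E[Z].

1.9

E[Z] = Σ z·P(Z=z)
 = 0·0.22 + 1·0.21 + 2·0.17 + 3·0.25 + 4·0.15
 = 0 + 0.21 + 0.34 + 0.75 + 0.6
 = 1.9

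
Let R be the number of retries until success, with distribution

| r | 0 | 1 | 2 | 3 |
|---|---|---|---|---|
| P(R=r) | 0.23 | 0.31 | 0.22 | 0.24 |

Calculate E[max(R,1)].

E[max(R,1)] = Σ max(r,1)·P(R=r)
 = 1·0.23 + 1·0.31 + 2·0.22 + 3·0.24
 = 0.23 + 0.31 + 0.44 + 0.72
 = 1.7

1.7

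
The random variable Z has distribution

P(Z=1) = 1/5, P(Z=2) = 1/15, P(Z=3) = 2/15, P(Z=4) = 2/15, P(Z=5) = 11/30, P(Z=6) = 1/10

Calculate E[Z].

3.7

E[Z] = Σ z·P(Z=z)
 = 1·1/5 + 2·1/15 + 3·2/15 + 4·2/15 + 5·11/30 + 6·1/10
 = 1/5 + 2/15 + 2/5 + 8/15 + 11/6 + 3/5
 = 37/10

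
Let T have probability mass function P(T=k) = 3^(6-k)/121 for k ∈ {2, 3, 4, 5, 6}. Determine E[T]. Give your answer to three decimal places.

2.479

E[T] = Σ t·P(T=t)
 = 2·81/121 + 3·27/121 + 4·9/121 + 5·3/121 + 6·1/121
 = 162/121 + 81/121 + 36/121 + 15/121 + 6/121
 = 300/121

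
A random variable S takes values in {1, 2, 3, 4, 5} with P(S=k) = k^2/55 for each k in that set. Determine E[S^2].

E[S^2] = Σ s^2·P(S=s)
 = 1·1/55 + 4·4/55 + 9·9/55 + 16·16/55 + 25·5/11
 = 1/55 + 16/55 + 81/55 + 256/55 + 125/11
 = 89/5

17.8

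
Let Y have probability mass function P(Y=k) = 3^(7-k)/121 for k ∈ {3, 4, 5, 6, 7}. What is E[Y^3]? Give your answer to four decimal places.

49.8430

E[Y^3] = Σ y^3·P(Y=y)
 = 27·81/121 + 64·27/121 + 125·9/121 + 216·3/121 + 343·1/121
 = 2187/121 + 1728/121 + 1125/121 + 648/121 + 343/121
 = 6031/121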